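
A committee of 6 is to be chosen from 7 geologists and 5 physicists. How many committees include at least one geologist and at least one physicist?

Total 6-person selections from all 12: C(12,6) = 924.
Subtract selections that omit an entire group: no geologists → C(5,6) = 0; no physicists → C(7,6) = 7.
Both groups omitted at once is impossible, so 924 − 7 = 917.

917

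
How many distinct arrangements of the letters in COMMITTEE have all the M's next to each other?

10080

Treat the 2 copies of M as a single block. The multiset to arrange is then {MM, C, E, E, I, O, T, T}, 8 items in all.
That gives (8)!/(2!·2!) = 10080 arrangements.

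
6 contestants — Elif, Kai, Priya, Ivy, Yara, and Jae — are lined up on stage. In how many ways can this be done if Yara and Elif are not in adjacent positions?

There are 6! = 720 arrangements in all. If Yara and Elif are adjacent, merging them into one block gives 2·(5)! = 240 arrangements.
So 720 − 240 = 480 arrangements keep them apart.

480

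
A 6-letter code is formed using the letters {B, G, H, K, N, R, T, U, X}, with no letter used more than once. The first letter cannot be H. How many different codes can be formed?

53760

The first letter has 9−1 = 8 choices (anything except H).
The remaining 5 letters are filled from the other 8 symbols without repetition: 8 × 7 × 6 × 5 × 4 = 6720.
Total: 8 × 6720 = 53760.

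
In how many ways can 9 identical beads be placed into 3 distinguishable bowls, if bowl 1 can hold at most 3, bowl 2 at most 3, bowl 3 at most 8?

15

By stars and bars, unrestricted non-negative solutions to x_1+…+x_3 = 9 number C(9+2,2) = 55.
Subtract solutions that violate a single cap (substitute x_i' = x_i − (cap_i+1)): x_1 ≥ 4 gives C(7,2) = 21; x_2 ≥ 4 gives C(7,2) = 21; x_3 ≥ 9 gives C(2,2) = 1. Together 43.
Add back pairs where two caps are both exceeded: 3 + 0 + 0 = 3.
By inclusion–exclusion the count is 55 − 43 + 3 = 15.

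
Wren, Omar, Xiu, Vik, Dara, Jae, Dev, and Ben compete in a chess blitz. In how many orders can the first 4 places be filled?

1680

There are 8 choices for 1st place, 7 for 2nd, and so on down to 5 for position 4.
That gives 8 × 7 × 6 × 5 = 1680.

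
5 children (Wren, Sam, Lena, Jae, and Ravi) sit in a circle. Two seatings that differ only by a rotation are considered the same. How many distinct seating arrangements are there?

Seat Wren anywhere (absorbing the rotational symmetry), then permute the other 4: (4)! = 24.

24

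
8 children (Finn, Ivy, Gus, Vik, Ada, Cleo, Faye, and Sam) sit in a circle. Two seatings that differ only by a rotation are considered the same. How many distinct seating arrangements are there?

Around a circle, 8 distinct people have 8!/8 = (7)! = 5040 rotationally distinct seatings.

5040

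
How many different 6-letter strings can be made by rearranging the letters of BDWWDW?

BDWWDW has 6 letters with D appearing twice and W appearing 3 times.
The number of distinct arrangements is 6!/(3!·2!) = 720/12 = 60.

60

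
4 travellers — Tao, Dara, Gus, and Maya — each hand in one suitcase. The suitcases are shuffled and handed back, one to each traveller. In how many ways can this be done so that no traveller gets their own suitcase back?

Count assignments avoiding every fixed point. For any j of the 4 travellers fixed to their own suitcase, the other 4−j can be arranged in (4−j)! ways.
By inclusion–exclusion this is Σ_{j=0}^{4} (−1)^j C(4,j)·(4−j)!.
Computing: 24 − 24 + 12 − 4 + 1 = 9.

9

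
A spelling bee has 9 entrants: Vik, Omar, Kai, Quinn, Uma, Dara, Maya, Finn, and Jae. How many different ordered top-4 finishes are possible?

This is an ordered selection of 4 from 9: P(9,4).
That gives 9 × 8 × 7 × 6 = 3024.

3024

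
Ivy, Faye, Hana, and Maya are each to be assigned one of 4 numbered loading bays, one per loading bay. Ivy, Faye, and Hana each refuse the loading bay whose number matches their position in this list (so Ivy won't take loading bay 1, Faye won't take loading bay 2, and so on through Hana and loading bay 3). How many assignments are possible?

Let Aᵢ (for i ∈ {1, 2, 3}) be the placements that put person i in their forbidden loading bay. Any j of these fix j positions, leaving (4−j)! ways to fill the rest, and there are C(3,j) ways to pick which j.
By inclusion–exclusion, the number of valid placements is Σ_{j=0}^{3} (−1)^j C(3,j)·(4−j)!.
Computing: 24 − 18 + 6 − 1 = 11.

11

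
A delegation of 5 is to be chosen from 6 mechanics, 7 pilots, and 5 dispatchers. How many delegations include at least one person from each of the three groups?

6055

With no constraint there are C(18,5) = 8568 possible selections.
Subtract selections that omit an entire group: no mechanics → C(12,5) = 792; no pilots → C(11,5) = 462; no dispatchers → C(13,5) = 1287.
Add back selections omitting two groups (i.e. drawn from a single group): C(6,5) + C(7,5) + C(5,5) = 28.
By inclusion–exclusion: 8568 − 2541 + 28 = 6055.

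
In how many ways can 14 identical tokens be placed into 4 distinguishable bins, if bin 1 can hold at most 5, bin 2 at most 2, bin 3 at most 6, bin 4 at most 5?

31

Without the upper bounds there are C(17,3) = 680 ways to split 14 among 4 bins.
Subtract solutions that violate a single cap (substitute x_i' = x_i − (cap_i+1)): x_1 ≥ 6 gives C(11,3) = 165; x_2 ≥ 3 gives C(14,3) = 364; x_3 ≥ 7 gives C(10,3) = 120; x_4 ≥ 6 gives C(11,3) = 165. Together 814.
Add back pairs where two caps are both exceeded: 56 + 4 + 10 + 35 + 56 + 4 = 165.
By inclusion–exclusion the count is 680 − 814 + 165 = 31.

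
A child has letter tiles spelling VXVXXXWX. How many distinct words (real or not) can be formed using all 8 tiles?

The 8 letters of VXVXXXWX have repeats: V appearing twice and X appearing 5 times.
Dividing 8! = 40320 by 5!·2! = 240 for the repeated letters gives 168.

168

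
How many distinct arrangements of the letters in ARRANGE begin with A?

360

Fix A in the first position and arrange the remaining 6 letters.
Those 6 letters have R appearing twice, giving (6)!/(2!) = 360.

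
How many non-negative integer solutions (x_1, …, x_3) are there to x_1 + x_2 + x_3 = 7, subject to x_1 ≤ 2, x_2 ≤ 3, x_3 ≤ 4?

6

By stars and bars, unrestricted non-negative solutions to x_1+…+x_3 = 7 number C(7+2,2) = 36.
Subtract solutions that violate a single cap (substitute x_i' = x_i − (cap_i+1)): x_1 ≥ 3 gives C(6,2) = 15; x_2 ≥ 4 gives C(5,2) = 10; x_3 ≥ 5 gives C(4,2) = 6. Together 31.
Add back pairs where two caps are both exceeded: 1 + 0 + 0 = 1.
By inclusion–exclusion the count is 36 − 31 + 1 = 6.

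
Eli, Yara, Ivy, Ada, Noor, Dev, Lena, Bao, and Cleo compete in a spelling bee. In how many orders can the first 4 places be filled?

There are 9 choices for 1st place, 8 for 2nd, and so on down to 6 for position 4.
That gives 9 × 8 × 7 × 6 = 3024.

3024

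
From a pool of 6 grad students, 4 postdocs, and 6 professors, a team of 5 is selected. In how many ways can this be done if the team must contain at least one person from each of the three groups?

3084

Unrestricted: C(16,5) = 4368 ways to pick any 5 of the 16.
Selections missing a whole group: no grad students → C(10,5) = 252; no postdocs → C(12,5) = 792; no professors → C(10,5) = 252.
Add back selections omitting two groups (i.e. drawn from a single group): C(6,5) + C(4,5) + C(6,5) = 12.
By inclusion–exclusion: 4368 − 1296 + 12 = 3084.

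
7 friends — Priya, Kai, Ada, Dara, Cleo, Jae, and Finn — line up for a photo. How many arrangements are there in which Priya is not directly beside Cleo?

There are 7! = 5040 arrangements in all. If Priya and Cleo are adjacent, merging them into one block gives 2·(6)! = 1440 arrangements.
Complementary counting: 5040 − 1440 = 3600.

3600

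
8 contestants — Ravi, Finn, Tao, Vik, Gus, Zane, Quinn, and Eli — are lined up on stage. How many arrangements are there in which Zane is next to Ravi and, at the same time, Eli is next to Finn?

2880

Treat {Zane,Ravi} as one block (2 orders) and {Eli,Finn} as another (2 orders).
That leaves 6 units to arrange: 2 × 2 × 6! = 4 × 720 = 2880.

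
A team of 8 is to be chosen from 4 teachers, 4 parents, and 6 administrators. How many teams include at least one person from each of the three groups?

Total 8-person selections from all 14: C(14,8) = 3003.
Selections missing a whole group: no teachers → C(10,8) = 45; no parents → C(10,8) = 45; no administrators → C(8,8) = 1.
Add back selections omitting two groups (i.e. drawn from a single group): C(4,8) + C(4,8) + C(6,8) = 0.
By inclusion–exclusion: 3003 − 91 + 0 = 2912.

2912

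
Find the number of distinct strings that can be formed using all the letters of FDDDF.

Letter multiplicities in FDDDF: D×3, F×2.
Dividing 5! = 120 by 3!·2! = 12 for the repeated letters gives 10.

10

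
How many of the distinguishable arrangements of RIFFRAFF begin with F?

Fix F in the first position and arrange the remaining 7 letters.
Those 7 letters have F appearing 3 times and R appearing twice, giving (7)!/(3!·2!) = 420.

420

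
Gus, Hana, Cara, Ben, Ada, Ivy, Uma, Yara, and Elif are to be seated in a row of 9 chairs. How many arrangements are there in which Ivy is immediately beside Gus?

Treat {Ivy, Gus} as a single unit. There are 8 units to order, and the pair itself can be ordered 2 ways.
That gives 2 × 8! = 2 × 40320 = 80640.

80640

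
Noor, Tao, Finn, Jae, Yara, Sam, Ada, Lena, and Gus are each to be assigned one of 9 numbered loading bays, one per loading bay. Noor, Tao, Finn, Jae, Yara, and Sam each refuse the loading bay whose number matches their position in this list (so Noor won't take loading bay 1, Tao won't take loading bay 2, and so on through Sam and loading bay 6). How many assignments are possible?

183822

Let Aᵢ (for 1 ≤ i ≤ 6) be the placements that put person i in their forbidden loading bay. Any j of these fix j positions, leaving (9−j)! ways to fill the rest, and there are C(6,j) ways to pick which j.
By inclusion–exclusion, the number of valid placements is Σ_{j=0}^{6} (−1)^j C(6,j)·(9−j)!.
Computing: 362880 − 241920 + 75600 − 14400 + 1800 − 144 + 6 = 183822.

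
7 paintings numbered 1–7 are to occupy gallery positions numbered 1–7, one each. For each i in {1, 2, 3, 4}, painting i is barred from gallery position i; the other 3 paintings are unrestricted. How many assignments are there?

Let Aᵢ (for 1 ≤ i ≤ 4) be the placements that put painting i in its forbidden gallery position. Any j of these fix j positions, leaving (7−j)! ways to fill the rest, and there are C(4,j) ways to pick which j.
By inclusion–exclusion, the number of valid placements is Σ_{j=0}^{4} (−1)^j C(4,j)·(7−j)!.
Computing: 5040 − 2880 + 720 − 96 + 6 = 2790.

2790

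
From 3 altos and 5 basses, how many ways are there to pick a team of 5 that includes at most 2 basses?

Split by how many basses are chosen (0 through 2).
Sum: C(5,0)·C(3,5) + C(5,1)·C(3,4) + C(5,2)·C(3,3) = 0 + 0 + 10 = 10.

10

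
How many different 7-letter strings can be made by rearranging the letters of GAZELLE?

The 7 letters of GAZELLE have repeats: E appearing twice and L appearing twice.
Dividing 7! = 5040 by 2!·2! = 4 for the repeated letters gives 1260.

1260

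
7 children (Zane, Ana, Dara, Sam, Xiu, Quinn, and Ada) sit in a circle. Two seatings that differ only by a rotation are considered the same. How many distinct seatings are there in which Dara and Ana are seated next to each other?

Glue Dara and Ana into a block (2 internal orders). Seating 6 units around a circle gives (5)! arrangements.
So 2 × (5)! = 2 × 120 = 240.

240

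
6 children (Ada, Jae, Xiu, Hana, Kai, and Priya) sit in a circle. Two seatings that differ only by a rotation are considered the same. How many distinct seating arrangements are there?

120

Fix one person's seat to break rotational symmetry; the remaining 5 people can be arranged in (5)! = 120 ways.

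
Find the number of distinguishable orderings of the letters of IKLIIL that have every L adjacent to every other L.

Treat the 2 copies of L as a single block. The multiset to arrange is then {LL, I, I, I, K}, 5 items in all.
That gives (5)!/(3!) = 20 arrangements.

20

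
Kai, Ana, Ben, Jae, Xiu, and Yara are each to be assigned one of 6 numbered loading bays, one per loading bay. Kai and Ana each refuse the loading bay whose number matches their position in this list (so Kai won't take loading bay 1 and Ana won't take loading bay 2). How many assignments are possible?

504

Let Aᵢ (for i ∈ {1, 2}) be the placements that put person i in their forbidden loading bay. Any j of these fix j positions, leaving (6−j)! ways to fill the rest, and there are C(2,j) ways to pick which j.
By inclusion–exclusion, the number of valid placements is Σ_{j=0}^{2} (−1)^j C(2,j)·(6−j)!.
Computing: 720 − 240 + 24 = 504.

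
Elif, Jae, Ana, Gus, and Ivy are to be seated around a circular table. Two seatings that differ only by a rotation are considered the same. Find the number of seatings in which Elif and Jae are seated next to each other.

Treat {Elif, Jae} as one unit (2 internal orders) and seat the resulting 4 units around the table: (3)! circular arrangements.
So 2 × (3)! = 2 × 6 = 12.

12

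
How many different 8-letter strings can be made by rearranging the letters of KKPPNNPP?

420

The 8 letters of KKPPNNPP have repeats: K appearing twice, N appearing twice, and P appearing 4 times.
So there are 8! / (4!·2!·2!) = 420 distinguishable arrangements.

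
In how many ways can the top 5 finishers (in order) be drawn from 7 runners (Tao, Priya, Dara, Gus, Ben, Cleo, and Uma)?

2520

This is an ordered selection of 5 from 7: P(7,5).
That gives 7 × 6 × 5 × 4 × 3 = 2520.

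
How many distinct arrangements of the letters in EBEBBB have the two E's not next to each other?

Total arrangements of EBEBBB: 6!/(4!·2!) = 15.
If the two E's are adjacent, glue them into one block, leaving 5 items to arrange: (5)!/(4!) = 5 ways.
Hence 15 − 5 = 10.

10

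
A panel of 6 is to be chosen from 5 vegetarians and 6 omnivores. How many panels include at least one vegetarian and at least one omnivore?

461

With no constraint there are C(11,6) = 462 possible selections.
Subtract selections that omit an entire group: no vegetarians → C(6,6) = 1; no omnivores → C(5,6) = 0.
Both groups omitted at once is impossible, so 462 − 1 = 461.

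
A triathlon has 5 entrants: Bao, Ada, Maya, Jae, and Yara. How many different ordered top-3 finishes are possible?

This is an ordered selection of 3 from 5: P(5,3).
That gives 5 × 4 × 3 = 60.

60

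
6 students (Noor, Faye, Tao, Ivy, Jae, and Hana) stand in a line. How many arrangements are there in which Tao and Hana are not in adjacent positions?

480

Of the 6! = 720 arrangements, those with Tao and Hana adjacent number 2 × 5! = 240 (treat the pair as a block with 2 internal orders).
Complementary counting: 720 − 240 = 480.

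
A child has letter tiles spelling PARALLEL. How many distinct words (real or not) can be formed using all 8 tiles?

Letter multiplicities in PARALLEL: A×2, E×1, L×3, P×1, R×1.
Dividing 8! = 40320 by 3!·2! = 12 for the repeated letters gives 3360.

3360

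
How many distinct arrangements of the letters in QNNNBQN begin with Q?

30

With the first slot taken by Q, it remains to arrange the other 6 letters (NNNBQN).
Those 6 letters have N appearing 4 times, giving (6)!/(4!) = 30.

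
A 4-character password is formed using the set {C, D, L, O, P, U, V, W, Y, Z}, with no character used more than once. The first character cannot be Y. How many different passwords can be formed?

The first character has 10−1 = 9 choices (anything except Y).
The remaining 3 characters are filled from the other 9 symbols without repetition: 9 × 8 × 7 = 504.
Total: 9 × 504 = 4536.

4536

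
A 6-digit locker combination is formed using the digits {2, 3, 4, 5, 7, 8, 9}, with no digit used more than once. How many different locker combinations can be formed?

5040

Choose and order 6 of the 7 symbols: the first digit has 7 options, the next 6, and so on down to 2.
7 × 6 × 5 × 4 × 3 × 2 = 5040.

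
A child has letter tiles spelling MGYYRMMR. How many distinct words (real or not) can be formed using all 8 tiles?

The 8 letters of MGYYRMMR have repeats: M appearing 3 times, R appearing twice, and Y appearing twice.
The number of distinct arrangements is 8!/(3!·2!·2!) = 40320/24 = 1680.

1680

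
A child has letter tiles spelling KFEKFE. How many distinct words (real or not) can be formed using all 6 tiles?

Letter multiplicities in KFEKFE: E×2, F×2, K×2.
Dividing 6! = 720 by 2!·2!·2! = 8 for the repeated letters gives 90.

90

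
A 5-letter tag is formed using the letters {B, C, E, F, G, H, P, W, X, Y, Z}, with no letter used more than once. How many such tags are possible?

55440

This is a permutation of 5 out of 11: P(11,5) = 11!/6!.
11 × 10 × 9 × 8 × 7 = 55440.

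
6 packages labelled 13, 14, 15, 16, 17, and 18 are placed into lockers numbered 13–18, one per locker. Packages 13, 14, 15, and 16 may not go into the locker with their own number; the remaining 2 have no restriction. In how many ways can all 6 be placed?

362

Let Aᵢ (for 13 ≤ i ≤ 16) be the placements that put package i in its forbidden locker. Any j of these fix j positions, leaving (6−j)! ways to fill the rest, and there are C(4,j) ways to pick which j.
By inclusion–exclusion, the number of valid placements is Σ_{j=0}^{4} (−1)^j C(4,j)·(6−j)!.
Computing: 720 − 480 + 144 − 24 + 2 = 362.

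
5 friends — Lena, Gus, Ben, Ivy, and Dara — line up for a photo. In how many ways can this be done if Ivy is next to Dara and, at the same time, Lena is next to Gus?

Treat {Ivy,Dara} as one block (2 orders) and {Lena,Gus} as another (2 orders).
That leaves 3 units to arrange: 2 × 2 × 3! = 4 × 6 = 24.

24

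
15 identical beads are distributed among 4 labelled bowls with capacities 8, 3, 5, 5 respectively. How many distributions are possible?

Ignoring the caps, the number of non-negative solutions to x_1+…+x_4 = 15 is C(18,3) = 816.
Subtract solutions that violate a single cap (substitute x_i' = x_i − (cap_i+1)): x_1 ≥ 9 gives C(9,3) = 84; x_2 ≥ 4 gives C(14,3) = 364; x_3 ≥ 6 gives C(12,3) = 220; x_4 ≥ 6 gives C(12,3) = 220. Together 888.
Add back pairs where two caps are both exceeded: 10 + 1 + 1 + 56 + 56 + 20 = 144.
By inclusion–exclusion the count is 816 − 888 + 144 = 72.

72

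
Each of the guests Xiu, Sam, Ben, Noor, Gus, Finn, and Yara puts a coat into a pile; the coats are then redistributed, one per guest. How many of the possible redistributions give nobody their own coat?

1854

This is the derangement count D_7: permutations of 7 items with no fixed point.
By inclusion–exclusion this is Σ_{j=0}^{7} (−1)^j C(7,j)·(7−j)!.
Computing: 5040 − 5040 + 2520 − 840 + 210 − 42 + 7 − 1 = 1854.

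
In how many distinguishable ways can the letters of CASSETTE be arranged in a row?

5040

CASSETTE has 8 letters with E appearing twice, S appearing twice, and T appearing twice.
Dividing 8! = 40320 by 2!·2!·2! = 8 for the repeated letters gives 5040.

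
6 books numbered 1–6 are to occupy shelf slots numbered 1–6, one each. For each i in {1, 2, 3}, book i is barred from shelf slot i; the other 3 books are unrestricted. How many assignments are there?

426

Let Aᵢ (for i ∈ {1, 2, 3}) be the placements that put book i in its forbidden shelf slot. Any j of these fix j positions, leaving (6−j)! ways to fill the rest, and there are C(3,j) ways to pick which j.
By inclusion–exclusion, the number of valid placements is Σ_{j=0}^{3} (−1)^j C(3,j)·(6−j)!.
Computing: 720 − 360 + 72 − 6 = 426.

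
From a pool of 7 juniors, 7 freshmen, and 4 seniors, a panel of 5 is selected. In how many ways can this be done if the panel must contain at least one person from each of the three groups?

Total 5-person selections from all 18: C(18,5) = 8568.
Subtract selections that omit an entire group: no juniors → C(11,5) = 462; no freshmen → C(11,5) = 462; no seniors → C(14,5) = 2002.
Add back selections omitting two groups (i.e. drawn from a single group): C(7,5) + C(7,5) + C(4,5) = 42.
By inclusion–exclusion: 8568 − 2926 + 42 = 5684.

5684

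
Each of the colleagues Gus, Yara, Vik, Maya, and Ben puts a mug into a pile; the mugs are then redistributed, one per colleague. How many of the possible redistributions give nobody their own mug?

Count assignments avoiding every fixed point. For any j of the 5 colleagues fixed to their own mug, the other 5−j can be arranged in (5−j)! ways.
By inclusion–exclusion this is Σ_{j=0}^{5} (−1)^j C(5,j)·(5−j)!.
Computing: 120 − 120 + 60 − 20 + 5 − 1 = 44.

44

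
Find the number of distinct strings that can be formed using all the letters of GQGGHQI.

420

Letter multiplicities in GQGGHQI: G×3, H×1, I×1, Q×2.
So there are 7! / (3!·2!) = 420 distinguishable arrangements.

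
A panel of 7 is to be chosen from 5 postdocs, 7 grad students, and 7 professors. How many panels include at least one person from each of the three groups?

45374

With no constraint there are C(19,7) = 50388 possible selections.
Subtract selections that omit an entire group: no postdocs → C(14,7) = 3432; no grad students → C(12,7) = 792; no professors → C(12,7) = 792.
Add back selections omitting two groups (i.e. drawn from a single group): C(5,7) + C(7,7) + C(7,7) = 2.
By inclusion–exclusion: 50388 − 5016 + 2 = 45374.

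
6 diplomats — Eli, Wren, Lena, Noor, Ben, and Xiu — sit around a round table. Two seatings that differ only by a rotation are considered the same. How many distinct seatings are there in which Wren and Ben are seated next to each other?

Treat {Wren, Ben} as one unit (2 internal orders) and seat the resulting 5 units around the table: (4)! circular arrangements.
So 2 × (4)! = 2 × 24 = 48.

48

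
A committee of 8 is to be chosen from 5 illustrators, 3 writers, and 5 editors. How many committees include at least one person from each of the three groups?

1240

Unrestricted: C(13,8) = 1287 ways to pick any 8 of the 13.
Subtract selections that omit an entire group: no illustrators → C(8,8) = 1; no writers → C(10,8) = 45; no editors → C(8,8) = 1.
Add back selections omitting two groups (i.e. drawn from a single group): C(5,8) + C(3,8) + C(5,8) = 0.
By inclusion–exclusion: 1287 − 47 + 0 = 1240.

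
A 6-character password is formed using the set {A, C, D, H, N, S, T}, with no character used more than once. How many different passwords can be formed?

5040

This is a permutation of 6 out of 7: P(7,6) = 7!/1!.
That product is 7 × 6 × 5 × 4 × 3 × 2 = 5040.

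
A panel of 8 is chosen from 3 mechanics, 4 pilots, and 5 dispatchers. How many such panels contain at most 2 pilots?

201

Split by how many pilots are chosen (0 through 2).
Sum: C(4,0)·C(8,8) + C(4,1)·C(8,7) + C(4,2)·C(8,6) = 1 + 32 + 168 = 201.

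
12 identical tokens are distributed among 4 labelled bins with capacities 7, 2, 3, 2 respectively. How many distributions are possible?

By stars and bars, unrestricted non-negative solutions to x_1+…+x_4 = 12 number C(12+3,3) = 455.
Subtract solutions that violate a single cap (substitute x_i' = x_i − (cap_i+1)): x_1 ≥ 8 gives C(7,3) = 35; x_2 ≥ 3 gives C(12,3) = 220; x_3 ≥ 4 gives C(11,3) = 165; x_4 ≥ 3 gives C(12,3) = 220. Together 640.
Add back pairs where two caps are both exceeded: 4 + 1 + 4 + 56 + 84 + 56 = 205.
Subtract triples: 0 + 0 + 0 + 10 = 10.
By inclusion–exclusion the count is 455 − 640 + 205 − 10 = 10.

10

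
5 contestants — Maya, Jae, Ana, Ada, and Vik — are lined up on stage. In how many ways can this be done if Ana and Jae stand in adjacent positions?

Glue Ana and Jae into one block (2 internal orders), leaving 4 units to arrange in a row.
So the count is 2·(4)! = 48.

48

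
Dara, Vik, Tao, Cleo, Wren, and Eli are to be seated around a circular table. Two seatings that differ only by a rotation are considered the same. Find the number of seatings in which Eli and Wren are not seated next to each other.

Without the restriction there are (5)! = 120 seatings.
Seatings with Eli beside Wren: treat them as a block with 2 internal orders, giving 2 × (4)! = 48.
Subtracting, 120 − 48 = 72.

72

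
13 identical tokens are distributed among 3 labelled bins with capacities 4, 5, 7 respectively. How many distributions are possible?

Without the upper bounds there are C(15,2) = 105 ways to split 13 among 3 bins.
Subtract solutions that violate a single cap (substitute x_i' = x_i − (cap_i+1)): x_1 ≥ 5 gives C(10,2) = 45; x_2 ≥ 6 gives C(9,2) = 36; x_3 ≥ 8 gives C(7,2) = 21. Together 102.
Add back pairs where two caps are both exceeded: 6 + 1 + 0 = 7.
By inclusion–exclusion the count is 105 − 102 + 7 = 10.

10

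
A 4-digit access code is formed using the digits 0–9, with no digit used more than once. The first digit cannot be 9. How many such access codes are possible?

4536

The first digit has 10−1 = 9 choices (anything except 9).
The remaining 3 digits are filled from the other 9 symbols without repetition: 9 × 8 × 7 = 504.
Total: 9 × 504 = 4536.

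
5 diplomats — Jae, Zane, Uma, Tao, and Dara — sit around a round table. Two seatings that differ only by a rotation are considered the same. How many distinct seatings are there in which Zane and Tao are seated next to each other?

12

Glue Zane and Tao into a block (2 internal orders). Seating 4 units around a circle gives (3)! arrangements.
So 2 × (3)! = 2 × 6 = 12.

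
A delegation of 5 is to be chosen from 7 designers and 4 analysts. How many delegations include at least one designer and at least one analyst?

Unrestricted: C(11,5) = 462 ways to pick any 5 of the 11.
Subtract selections that omit an entire group: no designers → C(4,5) = 0; no analysts → C(7,5) = 21.
Both groups omitted at once is impossible, so 462 − 21 = 441.

441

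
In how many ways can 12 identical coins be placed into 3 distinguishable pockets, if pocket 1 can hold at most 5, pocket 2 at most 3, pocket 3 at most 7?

By stars and bars, unrestricted non-negative solutions to x_1+…+x_3 = 12 number C(12+2,2) = 91.
Subtract solutions that violate a single cap (substitute x_i' = x_i − (cap_i+1)): x_1 ≥ 6 gives C(8,2) = 28; x_2 ≥ 4 gives C(10,2) = 45; x_3 ≥ 8 gives C(6,2) = 15. Together 88.
Add back pairs where two caps are both exceeded: 6 + 0 + 1 = 7.
By inclusion–exclusion the count is 91 − 88 + 7 = 10.

10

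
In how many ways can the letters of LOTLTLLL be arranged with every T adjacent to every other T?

Treat the 2 copies of T as a single block. The multiset to arrange is then {TT, L, L, L, L, L, O}, 7 items in all.
That gives (7)!/(5!) = 42 arrangements.

42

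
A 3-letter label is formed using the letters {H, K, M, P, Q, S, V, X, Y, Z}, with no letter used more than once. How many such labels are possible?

720

Choose and order 3 of the 10 symbols: the first letter has 10 options, the next 9, then 8.
10 × 9 × 8 = 720.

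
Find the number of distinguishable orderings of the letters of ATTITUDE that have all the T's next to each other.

720

Treat the 3 copies of T as a single block. The multiset to arrange is then {TTT, A, D, E, I, U}, 6 items in all.
All 6 items are distinct, so there are (6)! = 720 arrangements.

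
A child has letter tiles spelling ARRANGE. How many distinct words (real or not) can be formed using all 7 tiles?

Letter multiplicities in ARRANGE: A×2, E×1, G×1, N×1, R×2.
The number of distinct arrangements is 7!/(2!·2!) = 5040/4 = 1260.

1260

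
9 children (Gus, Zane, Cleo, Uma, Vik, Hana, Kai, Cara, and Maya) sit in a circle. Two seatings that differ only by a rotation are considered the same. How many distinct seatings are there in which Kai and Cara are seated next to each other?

Treat {Kai, Cara} as one unit (2 internal orders) and seat the resulting 8 units around the table: (7)! circular arrangements.
So 2 × (7)! = 2 × 5040 = 10080.

10080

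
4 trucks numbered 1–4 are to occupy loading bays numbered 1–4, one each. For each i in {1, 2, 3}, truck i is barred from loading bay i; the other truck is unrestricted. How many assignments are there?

11

Let Aᵢ (for i ∈ {1, 2, 3}) be the placements that put truck i in its forbidden loading bay. Any j of these fix j positions, leaving (4−j)! ways to fill the rest, and there are C(3,j) ways to pick which j.
By inclusion–exclusion, the number of valid placements is Σ_{j=0}^{3} (−1)^j C(3,j)·(4−j)!.
Computing: 24 − 18 + 6 − 1 = 11.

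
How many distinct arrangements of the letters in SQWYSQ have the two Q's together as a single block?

Treat the 2 copies of Q as a single block. The multiset to arrange is then {QQ, S, S, W, Y}, 5 items in all.
That gives (5)!/(2!) = 60 arrangements.

60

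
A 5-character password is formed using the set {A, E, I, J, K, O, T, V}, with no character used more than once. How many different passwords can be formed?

This is a permutation of 5 out of 8: P(8,5) = 8!/3!.
8 × 7 × 6 × 5 × 4 = 6720.

6720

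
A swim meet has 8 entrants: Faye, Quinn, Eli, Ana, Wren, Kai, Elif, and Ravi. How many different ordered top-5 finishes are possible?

6720

This is an ordered selection of 5 from 8: P(8,5).
That gives 8 × 7 × 6 × 5 × 4 = 6720.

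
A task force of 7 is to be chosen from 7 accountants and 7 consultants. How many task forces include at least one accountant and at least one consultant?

With no constraint there are C(14,7) = 3432 possible selections.
Subtract selections that omit an entire group: no accountants → C(7,7) = 1; no consultants → C(7,7) = 1.
Both groups omitted at once is impossible, so 3432 − 2 = 3430.

3430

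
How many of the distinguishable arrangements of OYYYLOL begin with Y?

90

Fix Y in the first position and arrange the remaining 6 letters.
Those 6 letters have L appearing twice, O appearing twice, and Y appearing twice, giving (6)!/(2!·2!·2!) = 90.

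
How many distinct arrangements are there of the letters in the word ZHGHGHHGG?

The 9 letters of ZHGHGHHGG have repeats: G appearing 4 times and H appearing 4 times.
The number of distinct arrangements is 9!/(4!·4!) = 362880/576 = 630.

630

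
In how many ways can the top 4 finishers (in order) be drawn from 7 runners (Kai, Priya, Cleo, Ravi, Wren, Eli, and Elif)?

840

This is an ordered selection of 4 from 7: P(7,4).
That gives 7 × 6 × 5 × 4 = 840.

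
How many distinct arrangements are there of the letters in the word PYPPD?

Letter multiplicities in PYPPD: D×1, P×3, Y×1.
Dividing 5! = 120 by 3! = 6 for the repeated letters gives 20.

20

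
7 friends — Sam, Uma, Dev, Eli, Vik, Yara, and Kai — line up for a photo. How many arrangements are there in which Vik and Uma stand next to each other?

1440

Treat {Vik, Uma} as a single unit. There are 6 units to order, and the pair itself can be ordered 2 ways.
That gives 2 × 6! = 2 × 720 = 1440.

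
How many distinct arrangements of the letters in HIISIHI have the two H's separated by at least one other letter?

75

Total arrangements of HIISIHI: 7!/(4!·2!) = 105.
If the two H's are adjacent, glue them into one block, leaving 6 items to arrange: (6)!/(4!) = 30 ways.
Hence 105 − 30 = 75.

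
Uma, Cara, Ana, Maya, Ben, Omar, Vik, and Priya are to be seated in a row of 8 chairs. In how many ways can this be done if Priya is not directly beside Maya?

Of the 8! = 40320 arrangements, those with Priya and Maya adjacent number 2 × 7! = 10080 (treat the pair as a block with 2 internal orders).
Complementary counting: 40320 − 10080 = 30240.

30240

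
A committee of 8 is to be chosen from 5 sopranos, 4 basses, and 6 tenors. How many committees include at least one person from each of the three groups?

6216

Total 8-person selections from all 15: C(15,8) = 6435.
Selections missing a whole group: no sopranos → C(10,8) = 45; no basses → C(11,8) = 165; no tenors → C(9,8) = 9.
Add back selections omitting two groups (i.e. drawn from a single group): C(5,8) + C(4,8) + C(6,8) = 0.
By inclusion–exclusion: 6435 − 219 + 0 = 6216.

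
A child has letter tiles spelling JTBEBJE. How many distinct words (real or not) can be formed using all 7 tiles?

630

Letter multiplicities in JTBEBJE: B×2, E×2, J×2, T×1.
Dividing 7! = 5040 by 2!·2!·2! = 8 for the repeated letters gives 630.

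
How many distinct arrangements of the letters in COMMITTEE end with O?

5040

Fix O in the last position and arrange the remaining 8 letters.
Those 8 letters have E appearing twice, M appearing twice, and T appearing twice, giving (8)!/(2!·2!·2!) = 5040.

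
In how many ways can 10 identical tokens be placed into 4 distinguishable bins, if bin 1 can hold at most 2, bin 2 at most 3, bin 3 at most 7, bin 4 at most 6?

73

Without the upper bounds there are C(13,3) = 286 ways to split 10 among 4 bins.
Subtract solutions that violate a single cap (substitute x_i' = x_i − (cap_i+1)): x_1 ≥ 3 gives C(10,3) = 120; x_2 ≥ 4 gives C(9,3) = 84; x_3 ≥ 8 gives C(5,3) = 10; x_4 ≥ 7 gives C(6,3) = 20. Together 234.
Add back pairs where two caps are both exceeded: 20 + 0 + 1 + 0 + 0 + 0 = 21.
By inclusion–exclusion the count is 286 − 234 + 21 = 73.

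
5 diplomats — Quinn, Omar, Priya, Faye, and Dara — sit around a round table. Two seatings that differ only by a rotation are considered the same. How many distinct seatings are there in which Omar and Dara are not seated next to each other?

12

Without the restriction there are (4)! = 24 seatings.
Seatings with Omar beside Dara: treat them as a block with 2 internal orders, giving 2 × (3)! = 12.
Subtracting, 24 − 12 = 12.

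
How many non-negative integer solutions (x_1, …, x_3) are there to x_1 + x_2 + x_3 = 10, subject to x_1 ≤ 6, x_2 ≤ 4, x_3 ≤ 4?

15

By stars and bars, unrestricted non-negative solutions to x_1+…+x_3 = 10 number C(10+2,2) = 66.
Subtract solutions that violate a single cap (substitute x_i' = x_i − (cap_i+1)): x_1 ≥ 7 gives C(5,2) = 10; x_2 ≥ 5 gives C(7,2) = 21; x_3 ≥ 5 gives C(7,2) = 21. Together 52.
Add back pairs where two caps are both exceeded: 0 + 0 + 1 = 1.
By inclusion–exclusion the count is 66 − 52 + 1 = 15.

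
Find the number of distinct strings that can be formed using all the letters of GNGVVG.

60

The 6 letters of GNGVVG have repeats: G appearing 3 times and V appearing twice.
So there are 6! / (3!·2!) = 60 distinguishable arrangements.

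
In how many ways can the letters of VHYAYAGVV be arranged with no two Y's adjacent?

11760

Total arrangements of VHYAYAGVV: 9!/(3!·2!·2!) = 15120.
Arrangements with the Y's together: treat YY as one letter, giving (8)!/(3!·2!) = 3360.
Subtracting, 15120 − 3360 = 11760 arrangements keep the Y's apart.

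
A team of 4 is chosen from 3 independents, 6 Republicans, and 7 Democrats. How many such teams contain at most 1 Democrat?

Split by how many Democrats are chosen (0 through 1).
Sum: C(7,0)·C(9,4) + C(7,1)·C(9,3) = 126 + 588 = 714.

714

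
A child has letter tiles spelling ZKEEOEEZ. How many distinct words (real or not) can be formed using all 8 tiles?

ZKEEOEEZ has 8 letters with E appearing 4 times and Z appearing twice.
Dividing 8! = 40320 by 4!·2! = 48 for the repeated letters gives 840.

840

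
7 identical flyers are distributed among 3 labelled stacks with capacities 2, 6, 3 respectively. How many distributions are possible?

11

Ignoring the caps, the number of non-negative solutions to x_1+…+x_3 = 7 is C(9,2) = 36.
Subtract solutions that violate a single cap (substitute x_i' = x_i − (cap_i+1)): x_1 ≥ 3 gives C(6,2) = 15; x_2 ≥ 7 gives C(2,2) = 1; x_3 ≥ 4 gives C(5,2) = 10. Together 26.
Add back pairs where two caps are both exceeded: 0 + 1 + 0 = 1.
By inclusion–exclusion the count is 36 − 26 + 1 = 11.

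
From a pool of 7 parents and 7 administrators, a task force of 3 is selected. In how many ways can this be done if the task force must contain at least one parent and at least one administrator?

294

With no constraint there are C(14,3) = 364 possible selections.
Subtract selections that omit an entire group: no parents → C(7,3) = 35; no administrators → C(7,3) = 35.
Both groups omitted at once is impossible, so 364 − 70 = 294.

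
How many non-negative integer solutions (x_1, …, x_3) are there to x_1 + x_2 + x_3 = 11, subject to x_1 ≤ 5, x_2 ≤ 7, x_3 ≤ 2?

Without the upper bounds there are C(13,2) = 78 ways to split 11 among 3 variables.
Subtract solutions that violate a single cap (substitute x_i' = x_i − (cap_i+1)): x_1 ≥ 6 gives C(7,2) = 21; x_2 ≥ 8 gives C(5,2) = 10; x_3 ≥ 3 gives C(10,2) = 45. Together 76.
Add back pairs where two caps are both exceeded: 0 + 6 + 1 = 7.
By inclusion–exclusion the count is 78 − 76 + 7 = 9.

9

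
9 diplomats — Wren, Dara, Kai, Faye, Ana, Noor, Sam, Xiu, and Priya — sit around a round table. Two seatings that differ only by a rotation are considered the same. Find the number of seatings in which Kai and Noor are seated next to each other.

10080

Glue Kai and Noor into a block (2 internal orders). Seating 8 units around a circle gives (7)! arrangements.
So 2 × (7)! = 2 × 5040 = 10080.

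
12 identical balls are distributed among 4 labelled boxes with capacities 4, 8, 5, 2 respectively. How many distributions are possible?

71

Ignoring the caps, the number of non-negative solutions to x_1+…+x_4 = 12 is C(15,3) = 455.
Subtract solutions that violate a single cap (substitute x_i' = x_i − (cap_i+1)): x_1 ≥ 5 gives C(10,3) = 120; x_2 ≥ 9 gives C(6,3) = 20; x_3 ≥ 6 gives C(9,3) = 84; x_4 ≥ 3 gives C(12,3) = 220. Together 444.
Add back pairs where two caps are both exceeded: 0 + 4 + 35 + 0 + 1 + 20 = 60.
By inclusion–exclusion the count is 455 − 444 + 60 = 71.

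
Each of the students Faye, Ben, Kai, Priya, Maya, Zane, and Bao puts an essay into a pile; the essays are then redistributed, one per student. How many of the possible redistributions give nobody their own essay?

1854

Let Aᵢ be the assignments in which student i gets their own essay. We want the size of the complement of A₁∪…∪A_7.
By inclusion–exclusion this is Σ_{j=0}^{7} (−1)^j C(7,j)·(7−j)!.
Computing: 5040 − 5040 + 2520 − 840 + 210 − 42 + 7 − 1 = 1854.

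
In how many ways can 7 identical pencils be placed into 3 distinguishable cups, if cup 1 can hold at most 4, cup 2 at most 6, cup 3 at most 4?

By stars and bars, unrestricted non-negative solutions to x_1+…+x_3 = 7 number C(7+2,2) = 36.
Subtract solutions that violate a single cap (substitute x_i' = x_i − (cap_i+1)): x_1 ≥ 5 gives C(4,2) = 6; x_2 ≥ 7 gives C(2,2) = 1; x_3 ≥ 5 gives C(4,2) = 6. Together 13.
No two caps can be exceeded simultaneously, so the pair terms are all 0.
By inclusion–exclusion the count is 36 − 13 + 0 = 23.

23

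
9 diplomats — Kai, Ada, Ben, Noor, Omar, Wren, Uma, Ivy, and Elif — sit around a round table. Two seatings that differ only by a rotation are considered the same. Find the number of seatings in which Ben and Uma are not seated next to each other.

30240

All circular seatings of 9 people number (8)! = 40320.
Seatings with Ben beside Uma: treat them as a block with 2 internal orders, giving 2 × (7)! = 10080.
Subtracting, 40320 − 10080 = 30240.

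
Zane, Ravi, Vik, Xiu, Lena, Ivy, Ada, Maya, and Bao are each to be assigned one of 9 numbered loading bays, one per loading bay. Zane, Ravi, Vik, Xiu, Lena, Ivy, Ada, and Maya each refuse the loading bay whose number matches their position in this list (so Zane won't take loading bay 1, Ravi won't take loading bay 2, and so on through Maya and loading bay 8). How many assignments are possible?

148329

Let Aᵢ (for 1 ≤ i ≤ 8) be the placements that put person i in their forbidden loading bay. Any j of these fix j positions, leaving (9−j)! ways to fill the rest, and there are C(8,j) ways to pick which j.
By inclusion–exclusion, the number of valid placements is Σ_{j=0}^{8} (−1)^j C(8,j)·(9−j)!.
Computing: 362880 − 322560 + 141120 − 40320 + 8400 − 1344 + 168 − 16 + 1 = 148329.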